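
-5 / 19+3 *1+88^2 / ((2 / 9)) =662164 / 19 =34850.74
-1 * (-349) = 349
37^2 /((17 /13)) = 17797 /17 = 1046.88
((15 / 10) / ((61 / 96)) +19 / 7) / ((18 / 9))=2167 / 854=2.54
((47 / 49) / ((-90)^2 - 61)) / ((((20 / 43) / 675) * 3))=0.06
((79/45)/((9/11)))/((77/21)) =79/135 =0.59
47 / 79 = 0.59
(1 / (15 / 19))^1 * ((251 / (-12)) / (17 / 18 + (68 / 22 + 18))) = -52459 / 43630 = -1.20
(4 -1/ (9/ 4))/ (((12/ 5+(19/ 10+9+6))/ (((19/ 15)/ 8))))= 152/ 5211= 0.03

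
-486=-486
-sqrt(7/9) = -sqrt(7)/3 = -0.88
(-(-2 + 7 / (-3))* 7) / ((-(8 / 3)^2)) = -273 / 64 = -4.27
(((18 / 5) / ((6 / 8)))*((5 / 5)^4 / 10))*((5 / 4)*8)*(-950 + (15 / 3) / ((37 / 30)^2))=-6221040 / 1369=-4544.22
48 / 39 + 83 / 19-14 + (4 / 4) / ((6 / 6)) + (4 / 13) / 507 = -926720 / 125229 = -7.40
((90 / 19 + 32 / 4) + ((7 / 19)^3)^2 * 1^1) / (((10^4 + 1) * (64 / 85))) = 50943356595 / 30112374776384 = 0.00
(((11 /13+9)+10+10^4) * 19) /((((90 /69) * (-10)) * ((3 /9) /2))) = -28461373 /325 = -87573.46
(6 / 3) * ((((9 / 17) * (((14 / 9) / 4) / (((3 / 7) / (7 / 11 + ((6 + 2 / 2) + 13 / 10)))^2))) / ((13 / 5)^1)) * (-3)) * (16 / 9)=-1325748508 / 3610035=-367.24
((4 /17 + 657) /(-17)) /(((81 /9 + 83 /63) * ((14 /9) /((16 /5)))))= -3620052 /469625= -7.71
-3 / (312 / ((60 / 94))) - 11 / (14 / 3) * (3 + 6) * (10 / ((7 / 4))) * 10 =-145174335 / 119756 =-1212.25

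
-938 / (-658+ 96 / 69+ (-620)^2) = -10787 / 4413049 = -0.00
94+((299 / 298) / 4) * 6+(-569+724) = 149301 / 596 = 250.51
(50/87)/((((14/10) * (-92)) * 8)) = -125/224112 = -0.00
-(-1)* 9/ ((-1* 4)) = -9/ 4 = -2.25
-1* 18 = -18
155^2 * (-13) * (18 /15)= -374790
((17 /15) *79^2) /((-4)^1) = -106097 /60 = -1768.28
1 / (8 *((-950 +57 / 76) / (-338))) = 169 / 3797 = 0.04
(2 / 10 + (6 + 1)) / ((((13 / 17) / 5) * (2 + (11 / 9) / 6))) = 21.36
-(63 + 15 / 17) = -1086 / 17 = -63.88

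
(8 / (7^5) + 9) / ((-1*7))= -151271 / 117649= -1.29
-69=-69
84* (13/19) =1092/19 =57.47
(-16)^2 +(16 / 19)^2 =92672 / 361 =256.71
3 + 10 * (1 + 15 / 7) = 241 / 7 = 34.43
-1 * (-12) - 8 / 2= 8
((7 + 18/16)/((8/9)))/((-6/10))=-975/64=-15.23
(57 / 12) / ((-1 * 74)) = -19 / 296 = -0.06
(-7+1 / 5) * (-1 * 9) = 306 / 5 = 61.20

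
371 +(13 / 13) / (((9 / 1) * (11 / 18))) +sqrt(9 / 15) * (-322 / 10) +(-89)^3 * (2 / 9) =-15472571 / 99 - 161 * sqrt(15) / 25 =-156313.54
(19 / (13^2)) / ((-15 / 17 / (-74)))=23902 / 2535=9.43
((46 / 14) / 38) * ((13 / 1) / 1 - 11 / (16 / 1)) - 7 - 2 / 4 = -27389 / 4256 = -6.44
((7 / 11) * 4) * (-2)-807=-8933 / 11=-812.09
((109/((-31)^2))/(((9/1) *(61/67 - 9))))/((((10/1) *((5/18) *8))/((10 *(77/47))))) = -562331/489610280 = -0.00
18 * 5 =90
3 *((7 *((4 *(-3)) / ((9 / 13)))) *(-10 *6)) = 21840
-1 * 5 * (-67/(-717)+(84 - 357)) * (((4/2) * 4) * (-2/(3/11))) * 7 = -1205351840/2151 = -560368.13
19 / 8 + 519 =4171 / 8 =521.38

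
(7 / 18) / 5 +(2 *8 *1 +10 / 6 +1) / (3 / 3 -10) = -539 / 270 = -2.00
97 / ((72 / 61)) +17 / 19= 113647 / 1368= 83.08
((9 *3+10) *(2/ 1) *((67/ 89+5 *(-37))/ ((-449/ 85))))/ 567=11460380/ 2517543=4.55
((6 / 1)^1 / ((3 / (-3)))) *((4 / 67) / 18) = -4 / 201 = -0.02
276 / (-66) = -46 / 11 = -4.18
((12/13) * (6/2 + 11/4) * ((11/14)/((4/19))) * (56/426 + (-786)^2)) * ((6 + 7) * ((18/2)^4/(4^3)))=259387453264797/15904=16309573268.66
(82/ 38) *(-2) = -82/ 19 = -4.32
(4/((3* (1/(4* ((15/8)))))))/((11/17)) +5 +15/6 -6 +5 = 483/22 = 21.95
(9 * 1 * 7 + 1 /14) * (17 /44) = 15011 /616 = 24.37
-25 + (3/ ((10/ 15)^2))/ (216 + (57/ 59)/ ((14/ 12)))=-993761/ 39800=-24.97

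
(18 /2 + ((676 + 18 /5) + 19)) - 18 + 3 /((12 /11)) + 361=21067 /20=1053.35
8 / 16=1 / 2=0.50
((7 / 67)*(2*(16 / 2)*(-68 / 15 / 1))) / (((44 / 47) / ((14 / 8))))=-156604 / 11055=-14.17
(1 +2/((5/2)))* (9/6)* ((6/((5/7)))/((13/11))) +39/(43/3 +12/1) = 530748/25675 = 20.67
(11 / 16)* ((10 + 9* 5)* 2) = 605 / 8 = 75.62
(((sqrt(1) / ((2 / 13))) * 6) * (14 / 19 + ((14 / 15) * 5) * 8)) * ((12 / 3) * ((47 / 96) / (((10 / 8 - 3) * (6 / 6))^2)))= 378820 / 399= 949.42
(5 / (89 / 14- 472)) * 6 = -140 / 2173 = -0.06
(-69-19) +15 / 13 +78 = -115 / 13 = -8.85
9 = 9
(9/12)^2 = 9/16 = 0.56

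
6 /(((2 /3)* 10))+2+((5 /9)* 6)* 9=329 /10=32.90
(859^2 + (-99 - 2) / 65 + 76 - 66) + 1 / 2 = 95925693 / 130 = 737889.95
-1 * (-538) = 538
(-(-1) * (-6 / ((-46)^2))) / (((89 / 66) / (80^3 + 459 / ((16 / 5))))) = -811235205 / 753296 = -1076.91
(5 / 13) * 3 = 15 / 13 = 1.15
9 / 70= 0.13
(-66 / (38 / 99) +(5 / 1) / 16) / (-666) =0.26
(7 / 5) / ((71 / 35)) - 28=-1939 / 71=-27.31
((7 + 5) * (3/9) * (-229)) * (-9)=8244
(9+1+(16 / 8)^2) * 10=140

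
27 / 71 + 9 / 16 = 1071 / 1136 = 0.94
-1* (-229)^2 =-52441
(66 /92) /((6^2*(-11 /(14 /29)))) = -7 /8004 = -0.00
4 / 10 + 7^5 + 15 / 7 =588334 / 35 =16809.54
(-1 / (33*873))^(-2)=829958481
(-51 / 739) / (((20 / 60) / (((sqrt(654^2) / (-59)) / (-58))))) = -50031 / 1264429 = -0.04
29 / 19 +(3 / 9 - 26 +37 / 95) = -6769 / 285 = -23.75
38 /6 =19 /3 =6.33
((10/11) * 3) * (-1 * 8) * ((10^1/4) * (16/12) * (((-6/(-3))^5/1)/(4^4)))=-100/11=-9.09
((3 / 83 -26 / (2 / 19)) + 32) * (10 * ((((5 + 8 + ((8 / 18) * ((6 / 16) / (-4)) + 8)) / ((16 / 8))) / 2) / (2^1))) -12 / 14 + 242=-150329213 / 27888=-5390.46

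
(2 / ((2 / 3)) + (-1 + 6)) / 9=8 / 9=0.89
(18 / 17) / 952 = 9 / 8092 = 0.00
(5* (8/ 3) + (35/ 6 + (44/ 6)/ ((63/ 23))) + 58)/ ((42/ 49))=30181/ 324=93.15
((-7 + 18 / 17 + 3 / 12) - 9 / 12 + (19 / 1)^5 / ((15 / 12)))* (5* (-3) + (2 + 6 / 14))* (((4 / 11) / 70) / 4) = -673496738 / 20825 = -32340.78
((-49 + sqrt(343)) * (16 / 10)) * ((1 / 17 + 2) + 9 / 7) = -22288 / 85 + 3184 * sqrt(7) / 85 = -163.11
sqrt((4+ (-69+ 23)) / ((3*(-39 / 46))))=2*sqrt(6279) / 39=4.06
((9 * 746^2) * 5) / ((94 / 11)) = 137737710 / 47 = 2930589.57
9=9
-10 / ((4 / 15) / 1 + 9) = -150 / 139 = -1.08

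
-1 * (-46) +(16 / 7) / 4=326 / 7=46.57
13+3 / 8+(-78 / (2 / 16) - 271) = -7053 / 8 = -881.62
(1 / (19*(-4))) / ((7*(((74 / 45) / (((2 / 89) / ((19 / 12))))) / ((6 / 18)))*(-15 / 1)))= 3 / 8321411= 0.00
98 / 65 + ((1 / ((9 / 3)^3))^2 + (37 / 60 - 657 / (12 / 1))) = -2493601 / 47385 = -52.62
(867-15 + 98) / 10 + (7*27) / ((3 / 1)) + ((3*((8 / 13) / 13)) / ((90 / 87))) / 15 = 158.01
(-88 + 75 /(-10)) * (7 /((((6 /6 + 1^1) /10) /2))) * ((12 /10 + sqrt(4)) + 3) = -41447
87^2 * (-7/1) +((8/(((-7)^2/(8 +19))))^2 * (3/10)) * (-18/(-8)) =-635903451/12005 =-52969.88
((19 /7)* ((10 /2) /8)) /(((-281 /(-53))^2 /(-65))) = -17345575 /4421816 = -3.92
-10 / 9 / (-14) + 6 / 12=73 / 126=0.58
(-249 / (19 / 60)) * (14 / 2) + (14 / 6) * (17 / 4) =-1252699 / 228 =-5494.29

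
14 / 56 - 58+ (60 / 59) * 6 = -12189 / 236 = -51.65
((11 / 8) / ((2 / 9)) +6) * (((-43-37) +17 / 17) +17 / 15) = -949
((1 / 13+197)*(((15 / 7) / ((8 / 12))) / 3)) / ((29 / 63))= 172935 / 377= 458.71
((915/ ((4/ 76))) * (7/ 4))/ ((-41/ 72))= -2190510/ 41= -53427.07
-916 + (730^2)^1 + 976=532960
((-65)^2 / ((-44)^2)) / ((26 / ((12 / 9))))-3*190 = -1654955 / 2904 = -569.89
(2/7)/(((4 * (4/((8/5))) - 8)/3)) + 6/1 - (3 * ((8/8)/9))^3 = 1208/189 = 6.39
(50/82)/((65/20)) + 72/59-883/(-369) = 1075745/283023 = 3.80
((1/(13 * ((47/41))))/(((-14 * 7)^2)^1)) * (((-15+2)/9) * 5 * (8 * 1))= -410/1015623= -0.00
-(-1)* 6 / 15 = 2 / 5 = 0.40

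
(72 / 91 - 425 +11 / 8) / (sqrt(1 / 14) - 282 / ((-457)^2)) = -13426594309558223 *sqrt(14) / 31753024186520 - 9064682127507 / 1134036578090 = -1590.13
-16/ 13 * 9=-144/ 13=-11.08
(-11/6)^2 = 121/36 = 3.36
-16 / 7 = -2.29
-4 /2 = -2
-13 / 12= -1.08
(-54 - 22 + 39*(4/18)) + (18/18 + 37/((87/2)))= -1899/29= -65.48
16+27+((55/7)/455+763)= 513433/637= 806.02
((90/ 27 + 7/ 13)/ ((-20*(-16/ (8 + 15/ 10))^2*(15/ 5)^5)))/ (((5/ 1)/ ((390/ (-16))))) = 54511/ 39813120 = 0.00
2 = 2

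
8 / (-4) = -2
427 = 427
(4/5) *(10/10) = 4/5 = 0.80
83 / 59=1.41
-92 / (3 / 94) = -8648 / 3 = -2882.67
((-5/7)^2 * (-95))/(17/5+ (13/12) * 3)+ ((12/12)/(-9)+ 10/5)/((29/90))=-14190/9947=-1.43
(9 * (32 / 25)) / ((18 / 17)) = 272 / 25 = 10.88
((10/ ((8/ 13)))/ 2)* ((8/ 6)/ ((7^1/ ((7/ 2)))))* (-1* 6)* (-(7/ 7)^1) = 65/ 2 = 32.50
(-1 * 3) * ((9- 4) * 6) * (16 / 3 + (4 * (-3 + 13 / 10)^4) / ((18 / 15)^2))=-102721 / 40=-2568.02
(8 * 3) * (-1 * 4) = -96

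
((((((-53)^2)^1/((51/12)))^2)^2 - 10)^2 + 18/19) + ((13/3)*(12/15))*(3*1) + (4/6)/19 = 72400023005953801447645248153892864/1988090870685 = 36416858038791885650112.57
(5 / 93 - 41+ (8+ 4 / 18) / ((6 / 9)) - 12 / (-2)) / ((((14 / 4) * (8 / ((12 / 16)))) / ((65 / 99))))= -45565 / 114576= -0.40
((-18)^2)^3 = 34012224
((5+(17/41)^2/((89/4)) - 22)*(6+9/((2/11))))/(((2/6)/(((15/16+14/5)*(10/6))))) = -84372976233/4787488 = -17623.64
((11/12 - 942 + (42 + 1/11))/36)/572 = -118667/2718144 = -0.04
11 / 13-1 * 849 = -11026 / 13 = -848.15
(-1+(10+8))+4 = 21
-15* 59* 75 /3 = -22125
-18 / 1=-18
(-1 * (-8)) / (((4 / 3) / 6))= 36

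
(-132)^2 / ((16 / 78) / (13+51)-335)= -5436288 / 104519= -52.01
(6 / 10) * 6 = 18 / 5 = 3.60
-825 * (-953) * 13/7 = 10220925/7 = 1460132.14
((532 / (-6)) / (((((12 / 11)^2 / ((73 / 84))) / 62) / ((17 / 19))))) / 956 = -4654991 / 1238976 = -3.76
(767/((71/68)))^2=2720248336/5041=539624.74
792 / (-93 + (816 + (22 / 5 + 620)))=3960 / 6737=0.59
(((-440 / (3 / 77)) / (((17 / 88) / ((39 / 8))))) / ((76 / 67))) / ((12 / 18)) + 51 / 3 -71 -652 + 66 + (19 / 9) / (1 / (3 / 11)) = -4023793588 / 10659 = -377501.98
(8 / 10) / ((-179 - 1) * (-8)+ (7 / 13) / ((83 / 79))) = 4316 / 7771565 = 0.00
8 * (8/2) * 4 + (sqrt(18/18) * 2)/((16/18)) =521/4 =130.25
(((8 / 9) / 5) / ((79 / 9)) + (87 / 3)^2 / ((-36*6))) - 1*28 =-2719427 / 85320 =-31.87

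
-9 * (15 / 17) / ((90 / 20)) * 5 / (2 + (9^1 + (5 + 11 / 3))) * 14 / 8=-0.79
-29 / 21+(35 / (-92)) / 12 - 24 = -65463 / 2576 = -25.41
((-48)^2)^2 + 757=5309173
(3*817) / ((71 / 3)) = 7353 / 71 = 103.56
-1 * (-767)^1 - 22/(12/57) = 1325/2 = 662.50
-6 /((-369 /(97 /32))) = 97 /1968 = 0.05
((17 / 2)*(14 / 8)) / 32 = 119 / 256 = 0.46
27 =27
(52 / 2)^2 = 676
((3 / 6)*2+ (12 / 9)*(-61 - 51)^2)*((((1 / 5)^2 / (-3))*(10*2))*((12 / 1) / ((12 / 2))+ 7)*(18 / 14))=-1806444 / 35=-51612.69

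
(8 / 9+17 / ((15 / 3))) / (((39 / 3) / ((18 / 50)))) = 193 / 1625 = 0.12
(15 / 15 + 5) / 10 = 3 / 5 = 0.60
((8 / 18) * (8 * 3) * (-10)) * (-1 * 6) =640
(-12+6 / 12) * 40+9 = -451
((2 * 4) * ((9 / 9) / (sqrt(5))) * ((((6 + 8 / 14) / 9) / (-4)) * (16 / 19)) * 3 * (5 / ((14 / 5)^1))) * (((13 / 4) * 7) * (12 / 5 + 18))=-81328 * sqrt(5) / 133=-1367.33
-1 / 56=-0.02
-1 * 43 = -43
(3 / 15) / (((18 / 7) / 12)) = 14 / 15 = 0.93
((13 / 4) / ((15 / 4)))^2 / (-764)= -169 / 171900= -0.00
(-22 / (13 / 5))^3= -1331000 / 2197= -605.83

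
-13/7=-1.86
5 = 5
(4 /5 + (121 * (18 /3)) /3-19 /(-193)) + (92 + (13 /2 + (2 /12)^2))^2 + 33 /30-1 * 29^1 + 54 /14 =86902033667 /8754480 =9926.58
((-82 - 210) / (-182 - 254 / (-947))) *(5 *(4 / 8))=69131 / 17210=4.02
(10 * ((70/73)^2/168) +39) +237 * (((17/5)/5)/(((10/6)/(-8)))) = -1467832952/1998375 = -734.51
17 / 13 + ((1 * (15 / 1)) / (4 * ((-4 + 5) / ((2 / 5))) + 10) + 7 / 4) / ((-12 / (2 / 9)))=1771 / 1404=1.26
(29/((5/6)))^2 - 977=234.04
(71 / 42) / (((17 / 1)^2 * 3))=71 / 36414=0.00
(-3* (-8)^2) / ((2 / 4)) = -384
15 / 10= 3 / 2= 1.50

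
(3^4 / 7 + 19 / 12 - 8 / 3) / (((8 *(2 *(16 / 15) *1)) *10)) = 881 / 14336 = 0.06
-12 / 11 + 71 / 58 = 85 / 638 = 0.13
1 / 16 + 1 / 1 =1.06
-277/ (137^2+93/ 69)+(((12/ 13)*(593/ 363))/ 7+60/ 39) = 1181026705/ 679092414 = 1.74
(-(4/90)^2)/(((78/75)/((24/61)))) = -16/21411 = -0.00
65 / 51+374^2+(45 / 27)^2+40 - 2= 21407462 / 153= 139918.05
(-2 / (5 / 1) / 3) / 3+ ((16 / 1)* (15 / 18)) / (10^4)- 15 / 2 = -7.54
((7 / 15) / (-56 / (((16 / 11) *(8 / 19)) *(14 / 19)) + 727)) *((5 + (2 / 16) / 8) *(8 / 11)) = 2996 / 1061115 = 0.00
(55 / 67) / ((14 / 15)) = 825 / 938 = 0.88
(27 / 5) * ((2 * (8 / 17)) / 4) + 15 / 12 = 857 / 340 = 2.52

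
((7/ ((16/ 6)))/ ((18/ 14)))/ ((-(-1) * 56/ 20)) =35/ 48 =0.73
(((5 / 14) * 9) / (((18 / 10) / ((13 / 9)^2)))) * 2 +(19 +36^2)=749830 / 567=1322.45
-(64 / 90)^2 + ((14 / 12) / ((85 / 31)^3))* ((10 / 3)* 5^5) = 5860072213 / 9948825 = 589.02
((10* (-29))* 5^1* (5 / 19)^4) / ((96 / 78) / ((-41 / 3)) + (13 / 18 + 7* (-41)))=0.02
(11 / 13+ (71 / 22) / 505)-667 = -96211677 / 144430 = -666.15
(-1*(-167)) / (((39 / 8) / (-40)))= -1370.26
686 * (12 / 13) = 8232 / 13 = 633.23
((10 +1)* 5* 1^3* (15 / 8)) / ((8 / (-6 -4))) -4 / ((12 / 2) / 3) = -4189 / 32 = -130.91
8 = 8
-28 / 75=-0.37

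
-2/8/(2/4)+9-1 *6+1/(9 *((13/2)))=589/234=2.52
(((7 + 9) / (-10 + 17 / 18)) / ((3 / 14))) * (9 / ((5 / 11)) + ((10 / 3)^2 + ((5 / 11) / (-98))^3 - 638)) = 273785893437704 / 54694936065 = 5005.69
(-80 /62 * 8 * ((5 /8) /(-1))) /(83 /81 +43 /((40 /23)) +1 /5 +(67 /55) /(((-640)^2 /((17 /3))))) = 364953600000 /1467918111743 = 0.25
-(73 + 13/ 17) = -73.76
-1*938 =-938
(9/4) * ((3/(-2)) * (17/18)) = -51/16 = -3.19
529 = 529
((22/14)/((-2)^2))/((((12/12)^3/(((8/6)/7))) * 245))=11/36015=0.00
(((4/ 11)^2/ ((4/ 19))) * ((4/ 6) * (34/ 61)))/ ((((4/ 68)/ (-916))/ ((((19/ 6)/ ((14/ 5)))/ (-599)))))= 1911307280/ 278536797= 6.86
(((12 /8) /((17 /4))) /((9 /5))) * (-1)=-10 /51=-0.20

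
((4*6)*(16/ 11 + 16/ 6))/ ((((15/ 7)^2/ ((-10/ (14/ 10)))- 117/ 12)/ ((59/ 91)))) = -256768/ 41613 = -6.17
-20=-20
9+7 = 16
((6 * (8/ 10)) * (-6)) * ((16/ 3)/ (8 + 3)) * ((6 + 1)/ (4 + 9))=-7.52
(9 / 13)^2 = 81 / 169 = 0.48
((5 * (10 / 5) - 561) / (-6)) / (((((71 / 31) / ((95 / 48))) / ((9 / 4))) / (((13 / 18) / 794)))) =21095035 / 129885696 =0.16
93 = 93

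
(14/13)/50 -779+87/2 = -478061/650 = -735.48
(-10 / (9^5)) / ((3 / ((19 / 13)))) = -190 / 2302911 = -0.00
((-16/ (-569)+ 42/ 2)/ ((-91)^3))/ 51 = -11965/ 21867876849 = -0.00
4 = 4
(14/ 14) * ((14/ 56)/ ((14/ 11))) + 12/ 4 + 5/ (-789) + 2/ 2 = 185135/ 44184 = 4.19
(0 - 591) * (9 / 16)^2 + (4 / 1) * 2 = -45823 / 256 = -179.00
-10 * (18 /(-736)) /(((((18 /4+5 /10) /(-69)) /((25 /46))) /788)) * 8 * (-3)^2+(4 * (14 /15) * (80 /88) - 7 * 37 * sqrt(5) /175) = -78984574 /759 - 37 * sqrt(5) /25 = -104067.31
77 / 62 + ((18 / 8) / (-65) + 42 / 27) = 200419 / 72540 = 2.76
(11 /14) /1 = 11 /14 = 0.79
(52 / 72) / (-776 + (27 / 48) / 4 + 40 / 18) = -416 / 445615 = -0.00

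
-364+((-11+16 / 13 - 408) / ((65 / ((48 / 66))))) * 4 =-3557172 / 9295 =-382.70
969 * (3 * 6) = 17442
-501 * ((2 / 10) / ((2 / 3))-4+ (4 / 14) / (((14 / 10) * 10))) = 903303 / 490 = 1843.48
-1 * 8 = -8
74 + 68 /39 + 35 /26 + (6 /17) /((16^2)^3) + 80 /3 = 577056538741 /5561647104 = 103.76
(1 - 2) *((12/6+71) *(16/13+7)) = -7811/13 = -600.85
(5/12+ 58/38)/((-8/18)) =-1329/304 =-4.37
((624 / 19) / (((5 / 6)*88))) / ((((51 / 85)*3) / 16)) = 832 / 209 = 3.98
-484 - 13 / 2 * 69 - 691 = -3247 / 2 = -1623.50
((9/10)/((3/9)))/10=27/100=0.27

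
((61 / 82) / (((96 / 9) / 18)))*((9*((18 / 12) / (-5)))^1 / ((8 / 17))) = -755973 / 104960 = -7.20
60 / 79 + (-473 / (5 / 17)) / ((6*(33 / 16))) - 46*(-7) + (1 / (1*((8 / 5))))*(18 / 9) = 2759447 / 14220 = 194.05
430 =430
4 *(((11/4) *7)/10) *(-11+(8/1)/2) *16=-4312/5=-862.40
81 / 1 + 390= 471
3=3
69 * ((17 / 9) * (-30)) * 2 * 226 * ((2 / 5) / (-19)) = 706928 / 19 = 37206.74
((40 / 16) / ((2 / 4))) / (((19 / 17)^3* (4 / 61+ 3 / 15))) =7492325 / 555579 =13.49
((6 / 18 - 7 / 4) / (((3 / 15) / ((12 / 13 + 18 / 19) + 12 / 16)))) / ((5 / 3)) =-11.14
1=1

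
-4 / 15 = -0.27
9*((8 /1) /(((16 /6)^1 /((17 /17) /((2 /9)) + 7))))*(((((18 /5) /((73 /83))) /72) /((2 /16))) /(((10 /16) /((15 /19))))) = 1237032 /6935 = 178.38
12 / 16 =3 / 4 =0.75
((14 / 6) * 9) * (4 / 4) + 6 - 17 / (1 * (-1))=44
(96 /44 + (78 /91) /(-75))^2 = 17455684 /3705625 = 4.71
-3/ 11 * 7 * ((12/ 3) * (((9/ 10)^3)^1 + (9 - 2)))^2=-1254486261/ 687500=-1824.71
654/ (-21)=-218/ 7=-31.14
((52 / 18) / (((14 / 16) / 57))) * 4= 15808 / 21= 752.76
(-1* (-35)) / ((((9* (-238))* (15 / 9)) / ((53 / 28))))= -0.02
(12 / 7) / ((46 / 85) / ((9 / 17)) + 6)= 135 / 553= 0.24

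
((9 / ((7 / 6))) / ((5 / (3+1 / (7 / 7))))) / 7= 216 / 245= 0.88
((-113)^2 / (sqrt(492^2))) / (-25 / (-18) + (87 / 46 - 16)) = -881061 / 431812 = -2.04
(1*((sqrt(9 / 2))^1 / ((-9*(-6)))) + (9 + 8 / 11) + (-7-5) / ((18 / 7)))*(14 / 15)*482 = 1687*sqrt(2) / 135 + 1126916 / 495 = 2294.27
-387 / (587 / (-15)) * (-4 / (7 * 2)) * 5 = -58050 / 4109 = -14.13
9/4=2.25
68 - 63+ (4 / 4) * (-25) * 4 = -95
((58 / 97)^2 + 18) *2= 345452 / 9409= 36.72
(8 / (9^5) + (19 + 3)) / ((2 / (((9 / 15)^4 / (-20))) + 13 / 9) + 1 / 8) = -10392688 / 145058607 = -0.07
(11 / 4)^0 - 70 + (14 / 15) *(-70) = -403 / 3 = -134.33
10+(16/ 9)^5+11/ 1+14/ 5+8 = 14631671/ 295245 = 49.56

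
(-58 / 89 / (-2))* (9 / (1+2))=87 / 89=0.98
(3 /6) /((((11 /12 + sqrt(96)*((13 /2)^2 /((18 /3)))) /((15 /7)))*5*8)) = -99 /19189604 + 1521*sqrt(6) /9594802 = 0.00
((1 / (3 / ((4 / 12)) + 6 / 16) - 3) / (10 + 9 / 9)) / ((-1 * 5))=217 / 4125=0.05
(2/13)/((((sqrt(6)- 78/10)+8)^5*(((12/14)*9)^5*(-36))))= 5987546271875/7890708476276543496384- 6303938046875*sqrt(6)/7890708476276543496384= -0.00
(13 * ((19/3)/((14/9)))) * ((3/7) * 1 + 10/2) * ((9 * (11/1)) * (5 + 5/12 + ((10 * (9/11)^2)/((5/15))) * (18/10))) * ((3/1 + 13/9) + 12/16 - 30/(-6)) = 103947842843/8624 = 12053321.29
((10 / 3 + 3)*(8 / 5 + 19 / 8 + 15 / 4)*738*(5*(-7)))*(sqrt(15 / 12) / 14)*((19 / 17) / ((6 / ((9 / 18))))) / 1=-4573509*sqrt(5) / 1088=-9399.52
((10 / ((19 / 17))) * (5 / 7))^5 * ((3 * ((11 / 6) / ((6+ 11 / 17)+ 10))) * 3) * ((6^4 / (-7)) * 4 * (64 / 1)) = -41292622039680000000000 / 82440891664033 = -500875490.38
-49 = -49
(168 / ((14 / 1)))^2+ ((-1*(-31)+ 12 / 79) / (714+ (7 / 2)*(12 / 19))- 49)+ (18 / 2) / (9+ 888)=30553489997 / 321434568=95.05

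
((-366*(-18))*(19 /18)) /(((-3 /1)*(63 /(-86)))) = 199348 /63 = 3164.25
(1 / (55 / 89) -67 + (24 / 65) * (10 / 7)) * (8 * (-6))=15580608 / 5005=3113.01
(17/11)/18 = 17/198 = 0.09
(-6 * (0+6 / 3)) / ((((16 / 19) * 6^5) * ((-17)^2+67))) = -19 / 3691008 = -0.00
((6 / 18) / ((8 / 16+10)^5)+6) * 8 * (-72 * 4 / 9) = -18819545600 / 12252303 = -1536.00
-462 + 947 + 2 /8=485.25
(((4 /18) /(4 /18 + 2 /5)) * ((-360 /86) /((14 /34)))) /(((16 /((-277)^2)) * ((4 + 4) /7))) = -293488425 /19264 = -15235.07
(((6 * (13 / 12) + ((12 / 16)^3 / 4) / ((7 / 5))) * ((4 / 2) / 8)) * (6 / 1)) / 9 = 11783 / 10752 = 1.10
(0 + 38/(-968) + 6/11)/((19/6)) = 735/4598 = 0.16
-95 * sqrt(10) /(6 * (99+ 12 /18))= -95 * sqrt(10) /598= -0.50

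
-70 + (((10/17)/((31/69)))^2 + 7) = -17020827/277729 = -61.29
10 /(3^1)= 10 /3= 3.33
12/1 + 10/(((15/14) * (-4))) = 29/3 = 9.67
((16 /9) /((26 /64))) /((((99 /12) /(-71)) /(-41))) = 5961728 /3861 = 1544.09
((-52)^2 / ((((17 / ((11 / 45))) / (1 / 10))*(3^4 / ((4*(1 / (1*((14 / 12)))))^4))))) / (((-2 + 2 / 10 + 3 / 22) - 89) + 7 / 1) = -0.08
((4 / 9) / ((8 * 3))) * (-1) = -1 / 54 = -0.02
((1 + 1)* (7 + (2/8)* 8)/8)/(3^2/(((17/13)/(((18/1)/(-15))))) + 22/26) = -9945/32764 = -0.30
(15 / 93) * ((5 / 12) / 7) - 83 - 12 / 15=-1090951 / 13020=-83.79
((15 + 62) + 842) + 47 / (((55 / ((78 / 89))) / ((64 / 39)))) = 4504521 / 4895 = 920.23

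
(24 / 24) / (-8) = -1 / 8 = -0.12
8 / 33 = 0.24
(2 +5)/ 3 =7/ 3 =2.33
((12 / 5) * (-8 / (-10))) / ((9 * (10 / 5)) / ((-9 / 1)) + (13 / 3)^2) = 432 / 3775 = 0.11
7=7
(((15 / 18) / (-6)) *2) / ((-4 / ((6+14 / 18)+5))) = 265 / 324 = 0.82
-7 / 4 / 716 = -7 / 2864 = -0.00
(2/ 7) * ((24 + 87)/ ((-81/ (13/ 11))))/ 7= -962/ 14553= -0.07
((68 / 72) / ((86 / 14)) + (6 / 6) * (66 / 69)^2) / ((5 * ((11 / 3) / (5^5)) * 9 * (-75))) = -10939175 / 40535154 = -0.27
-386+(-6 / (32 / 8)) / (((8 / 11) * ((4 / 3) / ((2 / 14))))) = -173027 / 448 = -386.22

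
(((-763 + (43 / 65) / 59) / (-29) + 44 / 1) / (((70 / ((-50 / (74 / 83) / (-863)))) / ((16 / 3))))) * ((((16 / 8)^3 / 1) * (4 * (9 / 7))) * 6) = 2990685662208 / 34801820417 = 85.93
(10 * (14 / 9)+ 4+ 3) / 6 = 203 / 54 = 3.76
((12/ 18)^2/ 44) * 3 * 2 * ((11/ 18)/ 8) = 1/ 216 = 0.00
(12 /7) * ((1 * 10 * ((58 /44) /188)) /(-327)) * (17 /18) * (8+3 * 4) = -24650 /3550239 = -0.01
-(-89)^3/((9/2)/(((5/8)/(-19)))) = -3524845/684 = -5153.28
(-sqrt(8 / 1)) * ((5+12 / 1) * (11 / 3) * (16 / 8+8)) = -3740 * sqrt(2) / 3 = -1763.05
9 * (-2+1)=-9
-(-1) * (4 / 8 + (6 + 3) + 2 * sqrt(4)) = 27 / 2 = 13.50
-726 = -726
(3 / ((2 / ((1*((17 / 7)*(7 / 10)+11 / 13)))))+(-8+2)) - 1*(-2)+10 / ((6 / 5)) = 6359 / 780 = 8.15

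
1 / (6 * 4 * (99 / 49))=49 / 2376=0.02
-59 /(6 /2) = -59 /3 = -19.67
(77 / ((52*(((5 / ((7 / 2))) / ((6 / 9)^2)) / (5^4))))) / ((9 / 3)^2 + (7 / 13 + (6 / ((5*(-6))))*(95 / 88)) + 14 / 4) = 22.45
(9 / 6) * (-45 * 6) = -405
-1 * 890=-890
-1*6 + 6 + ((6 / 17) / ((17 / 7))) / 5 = 42 / 1445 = 0.03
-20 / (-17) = 20 / 17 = 1.18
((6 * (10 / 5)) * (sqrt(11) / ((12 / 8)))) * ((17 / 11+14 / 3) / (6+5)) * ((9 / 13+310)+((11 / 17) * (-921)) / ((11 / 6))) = -5207000 * sqrt(11) / 80223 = -215.27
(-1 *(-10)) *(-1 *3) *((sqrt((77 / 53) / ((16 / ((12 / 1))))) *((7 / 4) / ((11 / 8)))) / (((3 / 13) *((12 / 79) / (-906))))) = 5427695 *sqrt(12243) / 583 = 1030127.08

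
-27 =-27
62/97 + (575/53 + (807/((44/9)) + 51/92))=460726371/2601346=177.11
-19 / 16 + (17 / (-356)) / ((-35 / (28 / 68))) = -1.19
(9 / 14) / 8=9 / 112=0.08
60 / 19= 3.16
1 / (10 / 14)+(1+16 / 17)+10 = 1134 / 85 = 13.34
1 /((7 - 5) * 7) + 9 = 127 /14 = 9.07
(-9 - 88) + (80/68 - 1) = -1646/17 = -96.82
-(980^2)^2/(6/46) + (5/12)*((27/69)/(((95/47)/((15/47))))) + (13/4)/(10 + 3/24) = -1001238016625230907/141588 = -7071489226666.32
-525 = -525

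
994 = 994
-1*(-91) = 91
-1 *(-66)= 66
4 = 4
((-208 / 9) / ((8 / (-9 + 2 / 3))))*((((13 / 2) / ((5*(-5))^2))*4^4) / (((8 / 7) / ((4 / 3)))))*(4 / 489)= 605696 / 990225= 0.61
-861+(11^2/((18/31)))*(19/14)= -145703/252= -578.19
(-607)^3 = -223648543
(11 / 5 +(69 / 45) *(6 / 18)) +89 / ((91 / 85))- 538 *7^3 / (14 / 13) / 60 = -45373261 / 16380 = -2770.04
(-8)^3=-512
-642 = -642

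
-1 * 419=-419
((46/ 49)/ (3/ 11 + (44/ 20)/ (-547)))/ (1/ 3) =10.48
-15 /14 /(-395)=3 /1106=0.00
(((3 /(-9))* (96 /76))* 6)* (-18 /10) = 432 /95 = 4.55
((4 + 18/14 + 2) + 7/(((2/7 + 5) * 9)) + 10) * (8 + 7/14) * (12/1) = 1381624/777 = 1778.15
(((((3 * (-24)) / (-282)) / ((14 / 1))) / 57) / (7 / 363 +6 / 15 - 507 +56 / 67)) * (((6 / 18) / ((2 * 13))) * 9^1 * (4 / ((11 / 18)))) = -596970 / 1249441134851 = -0.00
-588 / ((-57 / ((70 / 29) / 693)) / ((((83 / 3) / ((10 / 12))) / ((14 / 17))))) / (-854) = -5644 / 3327489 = -0.00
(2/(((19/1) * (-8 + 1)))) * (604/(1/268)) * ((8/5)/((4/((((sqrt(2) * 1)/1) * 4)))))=-2589952 * sqrt(2)/665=-5507.89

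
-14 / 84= -1 / 6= -0.17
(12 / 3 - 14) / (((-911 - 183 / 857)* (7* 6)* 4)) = 857 / 13119288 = 0.00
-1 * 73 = -73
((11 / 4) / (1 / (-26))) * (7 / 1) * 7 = -7007 / 2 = -3503.50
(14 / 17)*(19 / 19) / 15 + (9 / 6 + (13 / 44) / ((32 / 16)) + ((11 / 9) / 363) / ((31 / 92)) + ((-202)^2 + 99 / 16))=40811.90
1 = 1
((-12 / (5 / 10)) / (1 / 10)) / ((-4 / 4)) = 240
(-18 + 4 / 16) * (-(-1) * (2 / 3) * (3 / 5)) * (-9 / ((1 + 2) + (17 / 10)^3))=63900 / 7913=8.08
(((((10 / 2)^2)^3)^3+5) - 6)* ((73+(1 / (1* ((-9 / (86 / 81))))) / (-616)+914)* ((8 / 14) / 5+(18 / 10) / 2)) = 39697404934605278759 / 10395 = 3818894173603201.42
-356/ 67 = -5.31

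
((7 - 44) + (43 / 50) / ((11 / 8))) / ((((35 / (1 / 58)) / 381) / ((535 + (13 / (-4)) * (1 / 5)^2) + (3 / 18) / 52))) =-757149072313 / 207350000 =-3651.55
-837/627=-279/209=-1.33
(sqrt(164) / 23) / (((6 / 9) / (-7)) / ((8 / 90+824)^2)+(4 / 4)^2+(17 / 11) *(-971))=-0.00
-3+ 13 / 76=-215 / 76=-2.83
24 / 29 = 0.83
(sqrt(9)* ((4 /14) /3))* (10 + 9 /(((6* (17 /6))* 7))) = 2398 /833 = 2.88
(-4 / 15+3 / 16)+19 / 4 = 1121 / 240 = 4.67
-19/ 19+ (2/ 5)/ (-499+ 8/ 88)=-13731/ 13720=-1.00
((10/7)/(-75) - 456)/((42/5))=-23941/441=-54.29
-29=-29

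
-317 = -317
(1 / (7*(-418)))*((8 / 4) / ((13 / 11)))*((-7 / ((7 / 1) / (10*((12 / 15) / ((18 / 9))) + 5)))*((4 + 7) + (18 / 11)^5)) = 1734219 / 14655641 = 0.12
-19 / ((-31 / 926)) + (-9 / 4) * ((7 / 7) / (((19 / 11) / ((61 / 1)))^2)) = -100211503 / 44764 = -2238.66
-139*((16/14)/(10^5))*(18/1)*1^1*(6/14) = -3753/306250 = -0.01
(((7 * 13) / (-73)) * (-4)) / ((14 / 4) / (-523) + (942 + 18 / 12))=190372 / 36021631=0.01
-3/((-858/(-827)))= -827/286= -2.89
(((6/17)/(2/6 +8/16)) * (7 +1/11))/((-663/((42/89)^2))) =-127008/125904295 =-0.00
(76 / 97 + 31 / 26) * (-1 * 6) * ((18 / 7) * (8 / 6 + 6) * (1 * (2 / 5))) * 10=-7893072 / 8827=-894.20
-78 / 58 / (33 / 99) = -117 / 29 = -4.03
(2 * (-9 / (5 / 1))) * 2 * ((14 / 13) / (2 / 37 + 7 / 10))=-4144 / 403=-10.28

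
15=15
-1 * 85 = -85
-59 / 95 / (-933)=59 / 88635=0.00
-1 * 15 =-15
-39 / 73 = -0.53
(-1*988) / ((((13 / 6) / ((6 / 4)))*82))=-342 / 41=-8.34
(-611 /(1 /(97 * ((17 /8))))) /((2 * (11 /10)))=-5037695 /88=-57246.53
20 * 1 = 20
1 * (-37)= -37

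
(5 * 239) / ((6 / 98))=58555 / 3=19518.33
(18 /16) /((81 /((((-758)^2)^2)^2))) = 13622714598418483461152 /9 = 1513634955379831495683.56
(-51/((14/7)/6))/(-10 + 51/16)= 2448/109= 22.46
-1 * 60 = -60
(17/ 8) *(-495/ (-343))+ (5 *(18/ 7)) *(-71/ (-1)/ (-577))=2350575/ 1583288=1.48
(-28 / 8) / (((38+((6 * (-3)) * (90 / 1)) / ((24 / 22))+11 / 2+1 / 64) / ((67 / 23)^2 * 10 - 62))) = 2708608 / 48802895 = 0.06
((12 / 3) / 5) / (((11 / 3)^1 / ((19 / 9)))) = 76 / 165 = 0.46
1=1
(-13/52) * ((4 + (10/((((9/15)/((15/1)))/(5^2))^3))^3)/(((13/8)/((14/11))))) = -407453626394271850585937500112/143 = -2849326058701201752349213000.00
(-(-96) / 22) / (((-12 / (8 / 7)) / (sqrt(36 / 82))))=-96 * sqrt(82) / 3157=-0.28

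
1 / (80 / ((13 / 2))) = 13 / 160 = 0.08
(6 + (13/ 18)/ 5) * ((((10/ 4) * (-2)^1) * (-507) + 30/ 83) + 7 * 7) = 59309803/ 3735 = 15879.47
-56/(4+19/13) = -728/71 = -10.25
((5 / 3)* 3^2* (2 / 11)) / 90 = 1 / 33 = 0.03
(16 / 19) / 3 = 16 / 57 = 0.28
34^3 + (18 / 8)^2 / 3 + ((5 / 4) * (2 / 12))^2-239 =39066.73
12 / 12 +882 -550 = 333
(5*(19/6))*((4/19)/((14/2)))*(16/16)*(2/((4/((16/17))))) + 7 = 7.22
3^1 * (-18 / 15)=-3.60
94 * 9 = 846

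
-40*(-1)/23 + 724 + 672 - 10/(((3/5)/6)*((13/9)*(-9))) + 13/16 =6727471/4784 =1406.24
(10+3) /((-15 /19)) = -247 /15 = -16.47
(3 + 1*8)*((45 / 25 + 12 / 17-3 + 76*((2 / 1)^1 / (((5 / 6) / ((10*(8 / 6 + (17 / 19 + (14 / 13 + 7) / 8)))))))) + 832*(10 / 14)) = 552995498 / 7735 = 71492.63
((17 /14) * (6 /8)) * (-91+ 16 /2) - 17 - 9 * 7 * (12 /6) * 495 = -3497905 /56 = -62462.59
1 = 1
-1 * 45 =-45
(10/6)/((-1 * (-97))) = 5/291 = 0.02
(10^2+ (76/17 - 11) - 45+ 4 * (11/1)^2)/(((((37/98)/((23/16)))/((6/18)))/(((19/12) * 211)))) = 10224557609/45288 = 225767.48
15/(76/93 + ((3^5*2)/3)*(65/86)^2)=5158710/32107973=0.16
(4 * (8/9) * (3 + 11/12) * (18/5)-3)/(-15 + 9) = -707/90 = -7.86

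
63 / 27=2.33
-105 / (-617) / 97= 105 / 59849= 0.00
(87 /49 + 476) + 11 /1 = 23950 /49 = 488.78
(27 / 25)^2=729 / 625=1.17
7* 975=6825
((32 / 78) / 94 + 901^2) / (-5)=-1488031241 / 9165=-162360.20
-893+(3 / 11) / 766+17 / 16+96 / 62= -1860599085 / 2089648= -890.39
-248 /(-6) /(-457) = -124 /1371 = -0.09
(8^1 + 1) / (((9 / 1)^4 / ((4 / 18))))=2 / 6561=0.00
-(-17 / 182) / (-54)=-17 / 9828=-0.00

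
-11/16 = -0.69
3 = 3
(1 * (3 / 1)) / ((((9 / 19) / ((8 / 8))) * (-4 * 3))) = -19 / 36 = -0.53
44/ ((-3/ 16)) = -704/ 3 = -234.67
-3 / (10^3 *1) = -3 / 1000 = -0.00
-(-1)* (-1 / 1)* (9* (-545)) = 4905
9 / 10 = 0.90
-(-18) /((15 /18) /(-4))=-432 /5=-86.40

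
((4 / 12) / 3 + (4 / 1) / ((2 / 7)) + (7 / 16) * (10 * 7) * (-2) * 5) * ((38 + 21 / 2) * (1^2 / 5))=-1020149 / 360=-2833.75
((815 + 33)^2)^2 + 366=517110563182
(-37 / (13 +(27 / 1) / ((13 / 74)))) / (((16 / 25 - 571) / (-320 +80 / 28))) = -8898500 / 72098257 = -0.12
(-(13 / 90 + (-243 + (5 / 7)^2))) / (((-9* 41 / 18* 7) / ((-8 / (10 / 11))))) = 47024692 / 3164175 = 14.86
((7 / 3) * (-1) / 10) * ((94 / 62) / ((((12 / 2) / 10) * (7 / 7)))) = -329 / 558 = -0.59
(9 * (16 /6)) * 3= 72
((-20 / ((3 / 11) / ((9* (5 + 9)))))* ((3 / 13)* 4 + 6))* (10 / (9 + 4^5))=-619.26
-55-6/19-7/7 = -1070/19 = -56.32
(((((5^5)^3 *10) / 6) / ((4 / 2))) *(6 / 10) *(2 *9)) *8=2197265625000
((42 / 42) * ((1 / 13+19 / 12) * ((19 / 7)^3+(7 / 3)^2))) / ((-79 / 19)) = -27606107 / 2717442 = -10.16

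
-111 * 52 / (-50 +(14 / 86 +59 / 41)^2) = 121.68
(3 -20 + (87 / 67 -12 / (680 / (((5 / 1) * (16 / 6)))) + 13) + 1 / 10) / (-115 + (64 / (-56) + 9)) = 226177 / 8542500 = 0.03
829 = 829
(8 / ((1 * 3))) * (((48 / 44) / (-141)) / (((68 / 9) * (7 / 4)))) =-96 / 61523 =-0.00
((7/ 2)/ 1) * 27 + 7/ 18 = 854/ 9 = 94.89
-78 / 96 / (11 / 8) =-13 / 22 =-0.59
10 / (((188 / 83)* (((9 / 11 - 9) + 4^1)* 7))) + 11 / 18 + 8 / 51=2858045 / 4631004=0.62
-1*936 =-936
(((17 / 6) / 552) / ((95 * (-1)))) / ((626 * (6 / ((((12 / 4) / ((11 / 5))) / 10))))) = -0.00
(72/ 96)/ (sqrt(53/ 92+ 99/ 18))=3 * sqrt(12857)/ 1118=0.30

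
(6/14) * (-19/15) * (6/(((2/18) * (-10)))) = 513/175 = 2.93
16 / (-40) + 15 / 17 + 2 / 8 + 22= 7729 / 340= 22.73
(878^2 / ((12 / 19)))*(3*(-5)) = -18308495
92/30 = 3.07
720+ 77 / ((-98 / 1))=10069 / 14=719.21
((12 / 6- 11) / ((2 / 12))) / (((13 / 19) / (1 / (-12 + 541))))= -1026 / 6877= -0.15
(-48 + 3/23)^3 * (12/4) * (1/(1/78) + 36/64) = -5032902178071/194672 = -25853241.24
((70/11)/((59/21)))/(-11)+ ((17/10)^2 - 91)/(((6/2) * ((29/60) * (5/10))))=-126016608/1035155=-121.74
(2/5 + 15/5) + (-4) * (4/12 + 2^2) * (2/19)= 449/285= 1.58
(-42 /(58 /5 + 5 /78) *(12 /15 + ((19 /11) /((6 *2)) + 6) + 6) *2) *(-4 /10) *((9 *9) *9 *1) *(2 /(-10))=-6800808924 /1250975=-5436.41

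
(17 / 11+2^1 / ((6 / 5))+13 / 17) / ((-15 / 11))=-2231 / 765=-2.92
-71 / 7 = -10.14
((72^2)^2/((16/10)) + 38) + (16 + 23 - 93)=16796144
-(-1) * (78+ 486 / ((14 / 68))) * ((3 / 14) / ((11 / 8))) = 204840 / 539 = 380.04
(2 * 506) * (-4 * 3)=-12144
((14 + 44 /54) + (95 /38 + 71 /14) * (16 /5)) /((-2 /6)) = -36896 /315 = -117.13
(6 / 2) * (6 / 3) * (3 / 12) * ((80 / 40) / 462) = 1 / 154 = 0.01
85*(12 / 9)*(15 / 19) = 1700 / 19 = 89.47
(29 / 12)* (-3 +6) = 29 / 4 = 7.25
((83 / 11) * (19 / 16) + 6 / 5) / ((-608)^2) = 8941 / 325304320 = 0.00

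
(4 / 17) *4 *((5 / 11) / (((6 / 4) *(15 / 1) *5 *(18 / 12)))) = 0.00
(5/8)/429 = 0.00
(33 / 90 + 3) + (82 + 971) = 31691 / 30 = 1056.37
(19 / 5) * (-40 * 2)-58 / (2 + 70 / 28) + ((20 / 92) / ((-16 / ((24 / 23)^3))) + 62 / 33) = -8727549106 / 27704259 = -315.03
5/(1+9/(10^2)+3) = 500/409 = 1.22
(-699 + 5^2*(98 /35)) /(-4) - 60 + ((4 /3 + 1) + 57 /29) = 101.55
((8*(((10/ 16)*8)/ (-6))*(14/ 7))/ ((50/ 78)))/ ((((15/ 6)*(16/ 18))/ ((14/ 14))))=-234/ 25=-9.36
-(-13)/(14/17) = 221/14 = 15.79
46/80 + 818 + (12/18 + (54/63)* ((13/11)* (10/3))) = 7600993/9240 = 822.62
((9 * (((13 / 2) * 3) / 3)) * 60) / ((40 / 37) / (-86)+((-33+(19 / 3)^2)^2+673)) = 452337210 / 93245299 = 4.85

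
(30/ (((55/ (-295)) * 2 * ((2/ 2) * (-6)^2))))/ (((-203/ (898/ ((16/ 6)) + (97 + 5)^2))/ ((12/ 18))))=78.83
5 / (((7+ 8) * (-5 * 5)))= -0.01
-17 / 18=-0.94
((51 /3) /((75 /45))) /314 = 51 /1570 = 0.03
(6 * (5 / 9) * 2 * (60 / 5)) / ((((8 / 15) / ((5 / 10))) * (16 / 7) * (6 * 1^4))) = 175 / 32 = 5.47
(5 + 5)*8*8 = 640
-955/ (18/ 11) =-10505/ 18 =-583.61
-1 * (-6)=6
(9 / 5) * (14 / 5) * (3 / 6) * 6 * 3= 45.36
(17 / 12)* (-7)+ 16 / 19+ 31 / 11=-15691 / 2508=-6.26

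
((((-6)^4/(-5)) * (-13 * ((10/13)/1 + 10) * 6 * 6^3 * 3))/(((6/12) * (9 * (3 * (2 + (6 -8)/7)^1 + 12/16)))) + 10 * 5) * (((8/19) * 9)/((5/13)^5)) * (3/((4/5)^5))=21931679915.92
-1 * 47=-47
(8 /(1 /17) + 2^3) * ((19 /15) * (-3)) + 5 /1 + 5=-2686 /5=-537.20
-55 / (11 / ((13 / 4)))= -65 / 4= -16.25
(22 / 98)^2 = 121 / 2401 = 0.05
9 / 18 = 0.50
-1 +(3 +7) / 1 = 9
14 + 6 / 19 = 272 / 19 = 14.32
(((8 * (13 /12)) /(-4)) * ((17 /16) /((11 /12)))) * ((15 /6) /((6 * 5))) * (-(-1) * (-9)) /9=221 /1056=0.21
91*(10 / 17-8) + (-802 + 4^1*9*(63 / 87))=-1450.40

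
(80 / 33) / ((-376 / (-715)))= 650 / 141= 4.61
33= 33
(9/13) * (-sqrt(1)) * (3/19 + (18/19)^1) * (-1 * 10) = 1890/247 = 7.65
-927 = -927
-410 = -410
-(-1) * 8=8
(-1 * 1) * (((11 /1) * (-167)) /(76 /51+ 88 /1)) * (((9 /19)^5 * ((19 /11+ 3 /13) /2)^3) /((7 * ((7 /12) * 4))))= 3017521998000 /107292912967669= 0.03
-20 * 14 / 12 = -70 / 3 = -23.33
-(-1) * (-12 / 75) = -4 / 25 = -0.16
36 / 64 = 9 / 16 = 0.56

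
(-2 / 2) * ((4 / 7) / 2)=-2 / 7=-0.29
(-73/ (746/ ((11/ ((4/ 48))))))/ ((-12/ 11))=8833/ 746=11.84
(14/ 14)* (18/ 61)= 18/ 61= 0.30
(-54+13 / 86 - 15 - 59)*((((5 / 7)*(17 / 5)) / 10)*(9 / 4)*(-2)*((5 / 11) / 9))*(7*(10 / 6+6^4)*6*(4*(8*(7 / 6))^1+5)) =30804277355 / 1892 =16281330.53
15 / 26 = 0.58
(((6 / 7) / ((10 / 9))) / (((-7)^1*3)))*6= -54 / 245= -0.22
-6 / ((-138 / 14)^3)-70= -7664524 / 109503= -69.99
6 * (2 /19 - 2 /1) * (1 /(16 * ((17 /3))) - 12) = 136.30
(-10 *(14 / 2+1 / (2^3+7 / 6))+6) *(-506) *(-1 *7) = -230552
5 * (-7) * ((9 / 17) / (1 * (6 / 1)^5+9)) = -7 / 2941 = -0.00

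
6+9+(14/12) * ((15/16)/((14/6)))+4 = 623/32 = 19.47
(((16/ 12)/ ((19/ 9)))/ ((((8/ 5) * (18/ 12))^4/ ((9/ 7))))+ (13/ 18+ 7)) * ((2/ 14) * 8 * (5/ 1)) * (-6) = -2967295/ 11172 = -265.60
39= 39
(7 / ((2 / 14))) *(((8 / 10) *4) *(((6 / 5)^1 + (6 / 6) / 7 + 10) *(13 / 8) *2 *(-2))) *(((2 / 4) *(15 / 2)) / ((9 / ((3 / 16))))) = -36127 / 40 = -903.18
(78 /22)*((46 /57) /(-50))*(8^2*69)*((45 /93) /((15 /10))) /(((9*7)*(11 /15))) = -880256 /498883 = -1.76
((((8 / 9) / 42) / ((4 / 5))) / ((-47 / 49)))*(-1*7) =245 / 1269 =0.19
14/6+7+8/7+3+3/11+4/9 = 9836/693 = 14.19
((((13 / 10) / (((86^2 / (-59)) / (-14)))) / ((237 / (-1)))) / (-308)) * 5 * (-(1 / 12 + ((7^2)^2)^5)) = -734408019003220857971 / 925505856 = -793520661422.18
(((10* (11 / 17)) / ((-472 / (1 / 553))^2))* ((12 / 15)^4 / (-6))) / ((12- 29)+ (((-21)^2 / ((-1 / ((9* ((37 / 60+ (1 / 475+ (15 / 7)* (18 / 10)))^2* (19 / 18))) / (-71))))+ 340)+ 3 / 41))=-389375360 / 90395567847663077450619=-0.00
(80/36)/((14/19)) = 190/63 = 3.02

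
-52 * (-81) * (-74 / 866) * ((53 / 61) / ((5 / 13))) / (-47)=107376516 / 6207055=17.30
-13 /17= -0.76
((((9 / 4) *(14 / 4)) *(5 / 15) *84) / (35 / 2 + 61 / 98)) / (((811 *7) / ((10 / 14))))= 735 / 480112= 0.00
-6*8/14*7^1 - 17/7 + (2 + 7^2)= 172/7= 24.57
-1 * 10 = -10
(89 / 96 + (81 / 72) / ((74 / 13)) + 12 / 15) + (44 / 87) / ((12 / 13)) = 3820481 / 1545120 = 2.47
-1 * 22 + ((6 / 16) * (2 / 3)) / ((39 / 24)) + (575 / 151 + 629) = 1199318 / 1963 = 610.96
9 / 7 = 1.29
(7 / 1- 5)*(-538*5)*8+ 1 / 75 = -3227999 / 75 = -43039.99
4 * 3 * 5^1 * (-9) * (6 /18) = -180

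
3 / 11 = 0.27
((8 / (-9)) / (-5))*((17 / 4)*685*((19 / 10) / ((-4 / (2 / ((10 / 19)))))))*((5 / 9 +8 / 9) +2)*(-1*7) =22524.31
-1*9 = -9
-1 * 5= -5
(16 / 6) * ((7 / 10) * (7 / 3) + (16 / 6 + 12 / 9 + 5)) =1276 / 45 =28.36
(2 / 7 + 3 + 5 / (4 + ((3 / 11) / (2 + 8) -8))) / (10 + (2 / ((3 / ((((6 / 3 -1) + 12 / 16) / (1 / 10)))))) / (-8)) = 148824 / 627095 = 0.24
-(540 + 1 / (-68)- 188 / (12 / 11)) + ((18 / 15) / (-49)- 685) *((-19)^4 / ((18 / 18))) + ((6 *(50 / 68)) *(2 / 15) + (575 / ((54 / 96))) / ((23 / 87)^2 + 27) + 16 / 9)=-685653365317243901 / 7680376620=-89273404.06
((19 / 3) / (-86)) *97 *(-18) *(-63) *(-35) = 12191445 / 43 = 283521.98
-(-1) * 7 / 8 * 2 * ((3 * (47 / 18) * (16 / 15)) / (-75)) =-658 / 3375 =-0.19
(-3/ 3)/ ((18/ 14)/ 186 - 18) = 434/ 7809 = 0.06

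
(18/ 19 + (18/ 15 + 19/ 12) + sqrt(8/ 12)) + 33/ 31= sqrt(6)/ 3 + 169463/ 35340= 5.61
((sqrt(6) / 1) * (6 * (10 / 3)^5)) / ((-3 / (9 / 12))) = -50000 * sqrt(6) / 81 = -1512.03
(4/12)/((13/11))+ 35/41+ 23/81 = 61291/43173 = 1.42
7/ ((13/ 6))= 42/ 13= 3.23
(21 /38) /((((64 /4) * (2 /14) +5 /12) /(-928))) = -189.77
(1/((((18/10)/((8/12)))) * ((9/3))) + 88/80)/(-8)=-991/6480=-0.15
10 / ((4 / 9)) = 45 / 2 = 22.50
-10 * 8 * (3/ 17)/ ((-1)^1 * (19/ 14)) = 3360/ 323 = 10.40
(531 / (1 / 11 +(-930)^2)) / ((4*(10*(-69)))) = -1947 / 8752788920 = -0.00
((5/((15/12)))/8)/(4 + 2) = 1/12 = 0.08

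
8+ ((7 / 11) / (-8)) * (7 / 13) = 9103 / 1144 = 7.96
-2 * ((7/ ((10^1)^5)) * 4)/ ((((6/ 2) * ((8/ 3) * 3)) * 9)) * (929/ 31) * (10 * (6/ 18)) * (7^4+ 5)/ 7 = -372529/ 4185000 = -0.09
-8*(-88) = 704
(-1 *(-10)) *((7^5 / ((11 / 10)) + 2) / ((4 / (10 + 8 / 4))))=5042760 / 11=458432.73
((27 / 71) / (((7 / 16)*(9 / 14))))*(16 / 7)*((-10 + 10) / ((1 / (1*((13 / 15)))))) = 0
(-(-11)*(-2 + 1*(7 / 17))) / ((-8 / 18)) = 2673 / 68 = 39.31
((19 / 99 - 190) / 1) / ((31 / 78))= -488566 / 1023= -477.58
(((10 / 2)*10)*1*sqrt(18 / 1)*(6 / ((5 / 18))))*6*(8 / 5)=31104*sqrt(2)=43987.70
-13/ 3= -4.33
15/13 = 1.15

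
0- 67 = -67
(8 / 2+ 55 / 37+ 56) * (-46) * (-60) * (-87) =-546273000 / 37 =-14764135.14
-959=-959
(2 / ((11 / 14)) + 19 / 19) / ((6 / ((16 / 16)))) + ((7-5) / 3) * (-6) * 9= -779 / 22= -35.41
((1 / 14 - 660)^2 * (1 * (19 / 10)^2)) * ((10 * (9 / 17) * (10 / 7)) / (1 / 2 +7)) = 92443928043 / 58310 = 1585387.21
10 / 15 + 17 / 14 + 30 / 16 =631 / 168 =3.76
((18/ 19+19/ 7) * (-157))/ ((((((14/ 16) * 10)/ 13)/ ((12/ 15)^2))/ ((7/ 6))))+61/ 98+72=-394588591/ 698250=-565.11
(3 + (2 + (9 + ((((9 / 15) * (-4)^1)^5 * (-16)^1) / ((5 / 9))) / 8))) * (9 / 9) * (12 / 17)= 56372712 / 265625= 212.23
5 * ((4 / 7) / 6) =10 / 21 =0.48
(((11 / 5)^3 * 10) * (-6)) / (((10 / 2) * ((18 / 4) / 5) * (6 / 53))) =-282172 / 225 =-1254.10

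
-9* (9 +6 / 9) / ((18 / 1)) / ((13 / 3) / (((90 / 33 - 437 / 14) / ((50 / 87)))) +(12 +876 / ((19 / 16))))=-0.01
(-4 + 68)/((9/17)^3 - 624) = -314432/3064983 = -0.10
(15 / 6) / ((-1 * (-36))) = 0.07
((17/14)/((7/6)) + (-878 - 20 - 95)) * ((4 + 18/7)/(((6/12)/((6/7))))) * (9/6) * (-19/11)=764669592/26411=28952.69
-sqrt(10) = -3.16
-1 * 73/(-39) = 73/39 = 1.87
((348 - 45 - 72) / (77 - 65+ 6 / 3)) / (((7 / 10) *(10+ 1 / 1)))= 2.14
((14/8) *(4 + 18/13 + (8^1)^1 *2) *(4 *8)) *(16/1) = 249088/13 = 19160.62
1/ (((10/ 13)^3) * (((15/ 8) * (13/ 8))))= 1352/ 1875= 0.72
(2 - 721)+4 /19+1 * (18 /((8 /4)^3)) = -54457 /76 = -716.54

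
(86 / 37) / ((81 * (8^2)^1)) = 43 / 95904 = 0.00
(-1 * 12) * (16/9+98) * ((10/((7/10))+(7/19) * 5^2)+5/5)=-3900912/133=-29330.17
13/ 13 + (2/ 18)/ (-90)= 809/ 810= 1.00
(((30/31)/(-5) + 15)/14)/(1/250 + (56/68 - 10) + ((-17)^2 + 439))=325125/220979563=0.00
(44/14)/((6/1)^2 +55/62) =1364/16009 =0.09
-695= -695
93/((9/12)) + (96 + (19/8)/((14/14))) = 1779/8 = 222.38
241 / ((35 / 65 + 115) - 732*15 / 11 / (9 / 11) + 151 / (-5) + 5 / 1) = -15665 / 73428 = -0.21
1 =1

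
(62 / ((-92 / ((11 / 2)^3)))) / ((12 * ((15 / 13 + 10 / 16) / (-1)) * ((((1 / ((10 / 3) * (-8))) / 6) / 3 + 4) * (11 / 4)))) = 780208 / 1633069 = 0.48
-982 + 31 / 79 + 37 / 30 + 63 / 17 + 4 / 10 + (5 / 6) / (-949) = -6221310012 / 6372535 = -976.27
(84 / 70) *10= 12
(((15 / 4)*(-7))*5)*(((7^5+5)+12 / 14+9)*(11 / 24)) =-32382075 / 32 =-1011939.84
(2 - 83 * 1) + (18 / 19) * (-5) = -1629 / 19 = -85.74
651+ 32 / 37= 24119 / 37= 651.86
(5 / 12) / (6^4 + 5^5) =5 / 53052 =0.00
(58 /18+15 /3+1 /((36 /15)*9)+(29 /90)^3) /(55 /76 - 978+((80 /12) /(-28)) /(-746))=-300240563651 /35343148304250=-0.01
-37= -37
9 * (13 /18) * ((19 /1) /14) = 247 /28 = 8.82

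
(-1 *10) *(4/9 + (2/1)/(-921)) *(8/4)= -24440/2763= -8.85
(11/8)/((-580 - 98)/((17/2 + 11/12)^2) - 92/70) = -43505/283504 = -0.15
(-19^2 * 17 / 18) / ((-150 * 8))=6137 / 21600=0.28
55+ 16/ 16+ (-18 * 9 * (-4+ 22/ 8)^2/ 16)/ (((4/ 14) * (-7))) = 16361/ 256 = 63.91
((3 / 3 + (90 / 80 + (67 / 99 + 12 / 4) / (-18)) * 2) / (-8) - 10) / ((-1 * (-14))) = -0.74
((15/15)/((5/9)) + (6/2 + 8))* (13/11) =832/55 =15.13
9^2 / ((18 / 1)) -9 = -4.50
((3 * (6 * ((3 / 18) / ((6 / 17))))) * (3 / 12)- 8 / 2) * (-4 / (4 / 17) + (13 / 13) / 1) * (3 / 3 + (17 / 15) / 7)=244 / 7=34.86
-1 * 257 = -257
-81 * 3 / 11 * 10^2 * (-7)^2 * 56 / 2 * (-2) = 66679200 / 11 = 6061745.45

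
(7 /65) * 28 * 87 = 17052 /65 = 262.34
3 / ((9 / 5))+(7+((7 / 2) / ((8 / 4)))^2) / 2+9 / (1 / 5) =4963 / 96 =51.70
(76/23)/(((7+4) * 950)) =2/6325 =0.00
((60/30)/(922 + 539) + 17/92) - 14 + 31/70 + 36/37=-2158042963/174063540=-12.40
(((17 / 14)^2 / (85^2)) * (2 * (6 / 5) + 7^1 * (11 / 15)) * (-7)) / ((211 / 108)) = -1017 / 184625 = -0.01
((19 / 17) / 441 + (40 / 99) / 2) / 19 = 5623 / 522291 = 0.01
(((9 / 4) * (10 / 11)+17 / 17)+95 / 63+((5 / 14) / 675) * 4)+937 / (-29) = -16733669 / 602910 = -27.75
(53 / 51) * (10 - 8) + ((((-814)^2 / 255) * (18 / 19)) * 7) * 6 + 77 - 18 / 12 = 1002596887 / 9690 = 103467.17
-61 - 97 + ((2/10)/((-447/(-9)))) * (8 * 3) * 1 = -157.90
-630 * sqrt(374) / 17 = -716.68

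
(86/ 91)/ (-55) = -86/ 5005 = -0.02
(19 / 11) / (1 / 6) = 114 / 11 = 10.36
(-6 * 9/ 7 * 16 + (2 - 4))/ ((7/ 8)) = -7024/ 49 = -143.35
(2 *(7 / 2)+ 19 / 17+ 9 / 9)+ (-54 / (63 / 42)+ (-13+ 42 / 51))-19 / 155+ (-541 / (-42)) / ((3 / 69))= 28451099 / 110670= 257.08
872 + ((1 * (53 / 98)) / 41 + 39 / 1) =3660451 / 4018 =911.01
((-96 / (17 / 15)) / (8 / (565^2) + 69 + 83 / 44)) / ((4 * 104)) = -0.00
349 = 349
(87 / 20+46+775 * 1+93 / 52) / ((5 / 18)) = 967752 / 325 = 2977.70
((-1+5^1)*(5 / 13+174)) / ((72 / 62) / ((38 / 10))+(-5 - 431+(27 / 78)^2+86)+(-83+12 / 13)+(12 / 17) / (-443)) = -2091620055824 / 1294343341165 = -1.62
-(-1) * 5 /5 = 1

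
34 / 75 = 0.45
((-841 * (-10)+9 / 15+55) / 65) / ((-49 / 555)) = -361416 / 245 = -1475.17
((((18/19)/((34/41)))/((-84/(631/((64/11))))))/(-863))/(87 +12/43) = 12236983/624897278208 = 0.00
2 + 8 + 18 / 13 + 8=252 / 13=19.38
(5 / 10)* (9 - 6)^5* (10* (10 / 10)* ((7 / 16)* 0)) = 0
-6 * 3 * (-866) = 15588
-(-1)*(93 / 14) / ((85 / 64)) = 2976 / 595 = 5.00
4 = 4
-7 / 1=-7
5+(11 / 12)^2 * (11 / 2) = 2771 / 288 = 9.62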